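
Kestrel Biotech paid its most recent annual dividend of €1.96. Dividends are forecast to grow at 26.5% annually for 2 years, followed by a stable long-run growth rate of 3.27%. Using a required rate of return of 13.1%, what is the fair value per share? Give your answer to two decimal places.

Two-stage DDM. Project D₁…D_2 at 0.265, terminal growth 0.0327, discount at r = 0.131.
D_1 = 2.4794
D_2 = 3.1364
Terminal value at t=2: TV = D_3/(r−g) = 3.2390/(0.131−0.0327) = 32.9502
P₀ = 2.4794/(1+0.131)^1 + 3.1364/(1+0.131)^2 + 32.9502/(1+0.131)^2 = 30.4034

€30.40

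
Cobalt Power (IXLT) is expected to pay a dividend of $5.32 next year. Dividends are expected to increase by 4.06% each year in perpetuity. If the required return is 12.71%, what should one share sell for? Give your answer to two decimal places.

$61.50

Gordon growth model: P₀ = D₁/(r − g), with D₁ = 5.32 given directly.
P₀ = 5.3200 / (0.1271 − 0.0406) = 5.3200 / 0.0865 = 61.5029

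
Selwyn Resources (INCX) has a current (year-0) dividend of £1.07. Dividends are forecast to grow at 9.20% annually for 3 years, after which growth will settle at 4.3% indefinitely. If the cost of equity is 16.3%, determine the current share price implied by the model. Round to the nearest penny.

Two-stage DDM. Project D₁…D_3 at 0.092, terminal growth 0.043, discount at r = 0.163.
D_1 = 1.1684
D_2 = 1.2759
D_3 = 1.3933
Terminal value at t=3: TV = D_4/(r−g) = 1.4532/(0.163−0.043) = 12.1103
P₀ = 1.1684/(1+0.163)^1 + 1.2759/(1+0.163)^2 + 1.3933/(1+0.163)^3 + 12.1103/(1+0.163)^3 = 10.5324

£10.53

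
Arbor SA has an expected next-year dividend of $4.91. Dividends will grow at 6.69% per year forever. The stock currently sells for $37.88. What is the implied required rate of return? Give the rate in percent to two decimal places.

19.65%

Rearranging the constant-growth DDM: r = D₁/P₀ + g.
r = 4.9100 / 37.88 + 0.0669 = 0.12962 + 0.0669 = 0.19652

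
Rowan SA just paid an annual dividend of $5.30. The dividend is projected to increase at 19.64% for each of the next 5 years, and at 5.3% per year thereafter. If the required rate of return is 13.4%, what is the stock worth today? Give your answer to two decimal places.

Two-stage DDM. Project D₁…D_5 at 0.1964, terminal growth 0.053, discount at r = 0.134.
D_1 = 6.3409
D_2 = 7.5863
D_3 = 9.0762
D_4 = 10.8588
D_5 = 12.9915
Terminal value at t=5: TV = D_6/(r−g) = 13.6800/(0.134−0.053) = 168.8890
P₀ = 6.3409/(1+0.134)^1 + 7.5863/(1+0.134)^2 + 9.0762/(1+0.134)^3 + 10.8588/(1+0.134)^4 + 12.9915/(1+0.134)^5 + 168.8890/(1+0.134)^5 = 121.2699

$121.27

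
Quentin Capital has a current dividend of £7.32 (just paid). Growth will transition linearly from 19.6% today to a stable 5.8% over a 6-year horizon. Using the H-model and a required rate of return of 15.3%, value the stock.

£113.42

H-model: P₀ = D₀[(1+g_L) + H(g_S−g_L)]/(r−g_L), with H = 6/2 = 3.
P₀ = 7.32 × [(1+0.058) + 3×(0.196−0.058)] / (0.153−0.058)
   = 7.32 × 1.4720 / 0.095 = 113.4215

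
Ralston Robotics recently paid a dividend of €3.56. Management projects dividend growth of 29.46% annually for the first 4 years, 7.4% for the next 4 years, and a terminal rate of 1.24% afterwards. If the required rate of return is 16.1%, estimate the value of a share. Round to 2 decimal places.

Three-stage DDM. Project D₁…D_8; terminal Gordon value at t=8 with g = 0.0124; discount at r = 0.161.
D_1 = 4.6088
D_2 = 5.9665
D_3 = 7.7243
D_4 = 9.9998
D_5 = 10.7398
D_6 = 11.5346
D_7 = 12.3881
D_8 = 13.3048
TV_8 = 13.4698/(0.161−0.0124) = 90.6448
P₀ = Σ Dₜ/(1+r)ᵗ + TV_8/(1+r)^8 = 64.4834

€64.48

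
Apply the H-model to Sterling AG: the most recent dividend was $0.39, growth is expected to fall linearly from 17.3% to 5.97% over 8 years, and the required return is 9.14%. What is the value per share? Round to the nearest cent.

$18.61

H-model: P₀ = D₀[(1+g_L) + H(g_S−g_L)]/(r−g_L), with H = 8/2 = 4.
P₀ = 0.39 × [(1+0.0597) + 4×(0.173−0.0597)] / (0.0914−0.0597)
   = 0.39 × 1.5129 / 0.0317 = 18.6130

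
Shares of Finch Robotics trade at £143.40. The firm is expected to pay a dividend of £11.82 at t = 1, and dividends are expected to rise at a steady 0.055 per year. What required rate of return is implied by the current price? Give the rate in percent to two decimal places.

13.74%

Rearranging the constant-growth DDM: r = D₁/P₀ + g.
r = 11.8200 / 143.40 + 0.055 = 0.08243 + 0.055 = 0.13743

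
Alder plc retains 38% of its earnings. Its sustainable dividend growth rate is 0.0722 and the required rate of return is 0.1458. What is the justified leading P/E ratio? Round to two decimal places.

8.42

Payout ratio b = 1 − 0.38 = 0.62.
Justified leading P/E = b/(r−g) = 0.62/(0.1458−0.0722) = 8.4239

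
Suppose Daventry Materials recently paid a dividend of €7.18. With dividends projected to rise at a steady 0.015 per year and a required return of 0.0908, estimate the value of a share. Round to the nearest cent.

Gordon growth model: P₀ = D₁/(r − g). D₁ = 7.18 × (1 + 0.015) = 7.2877.
P₀ = 7.2877 / (0.0908 − 0.015) = 7.2877 / 0.0758 = 96.1438

€96.14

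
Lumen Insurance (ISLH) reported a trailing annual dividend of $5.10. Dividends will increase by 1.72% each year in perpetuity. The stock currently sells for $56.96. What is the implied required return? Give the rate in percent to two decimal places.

Rearranging the constant-growth DDM: r = D₁/P₀ + g.
D₁ = 5.10 × (1 + 0.0172) = 5.1877.
r = 5.1877 / 56.96 + 0.0172 = 0.09108 + 0.0172 = 0.10828

10.83%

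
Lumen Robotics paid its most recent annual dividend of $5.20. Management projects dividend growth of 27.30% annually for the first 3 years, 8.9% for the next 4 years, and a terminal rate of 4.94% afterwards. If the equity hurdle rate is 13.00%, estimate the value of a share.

$130.52

Three-stage DDM. Project D₁…D_7; terminal Gordon value at t=7 with g = 0.0494; discount at r = 0.13.
D_1 = 6.6196
D_2 = 8.4268
D_3 = 10.7273
D_4 = 11.6820
D_5 = 12.7217
D_6 = 13.8539
D_7 = 15.0869
TV_7 = 15.8322/(0.13−0.0494) = 196.4292
P₀ = Σ Dₜ/(1+r)ᵗ + TV_7/(1+r)^7 = 130.5230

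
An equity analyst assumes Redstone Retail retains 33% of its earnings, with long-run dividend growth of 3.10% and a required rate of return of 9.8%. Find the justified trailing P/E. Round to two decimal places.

10.31

Payout ratio b = 1 − 0.33 = 0.67.
Justified trailing P/E = b(1+g)/(r−g) = 0.67×(1+0.031)/(0.098−0.031) = 10.3100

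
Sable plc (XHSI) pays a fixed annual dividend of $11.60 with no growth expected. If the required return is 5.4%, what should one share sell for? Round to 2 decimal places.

$214.81

Zero-growth DDM (perpetuity): P₀ = D/r = 11.60 / 0.054 = 214.8148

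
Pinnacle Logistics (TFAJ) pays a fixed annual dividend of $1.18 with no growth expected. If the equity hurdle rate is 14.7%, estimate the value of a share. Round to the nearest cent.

Zero-growth DDM (perpetuity): P₀ = D/r = 1.18 / 0.147 = 8.0272

$8.03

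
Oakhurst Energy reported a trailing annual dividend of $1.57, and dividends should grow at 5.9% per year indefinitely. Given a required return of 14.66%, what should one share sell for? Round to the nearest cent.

Gordon growth model: P₀ = D₁/(r − g). D₁ = 1.57 × (1 + 0.059) = 1.6626.
P₀ = 1.6626 / (0.1466 − 0.059) = 1.6626 / 0.0876 = 18.9798

$18.98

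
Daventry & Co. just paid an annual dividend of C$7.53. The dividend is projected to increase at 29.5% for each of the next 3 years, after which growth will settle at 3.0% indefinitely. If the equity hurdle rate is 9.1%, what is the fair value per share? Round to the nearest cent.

Two-stage DDM. Project D₁…D_3 at 0.295, terminal growth 0.03, discount at r = 0.091.
D_1 = 9.7514
D_2 = 12.6280
D_3 = 16.3533
Terminal value at t=3: TV = D_4/(r−g) = 16.8439/(0.091−0.03) = 276.1288
P₀ = 9.7514/(1+0.091)^1 + 12.6280/(1+0.091)^2 + 16.3533/(1+0.091)^3 + 276.1288/(1+0.091)^3 = 244.7766

C$244.78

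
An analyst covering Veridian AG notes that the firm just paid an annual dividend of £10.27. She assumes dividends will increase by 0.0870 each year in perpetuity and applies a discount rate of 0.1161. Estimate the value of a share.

Gordon growth model: P₀ = D₁/(r − g). D₁ = 10.27 × (1 + 0.087) = 11.1635.
P₀ = 11.1635 / (0.1161 − 0.087) = 11.1635 / 0.0291 = 383.6251

£383.63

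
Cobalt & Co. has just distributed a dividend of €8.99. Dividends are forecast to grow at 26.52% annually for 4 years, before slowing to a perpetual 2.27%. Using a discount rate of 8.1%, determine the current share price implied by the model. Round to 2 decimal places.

€350.04

Two-stage DDM. Project D₁…D_4 at 0.2652, terminal growth 0.0227, discount at r = 0.081.
D_1 = 11.3741
D_2 = 14.3906
D_3 = 18.2070
D_4 = 23.0354
Terminal value at t=4: TV = D_5/(r−g) = 23.5583/(0.081−0.0227) = 404.0882
P₀ = 11.3741/(1+0.081)^1 + 14.3906/(1+0.081)^2 + 18.2070/(1+0.081)^3 + 23.0354/(1+0.081)^4 + 404.0882/(1+0.081)^4 = 350.0384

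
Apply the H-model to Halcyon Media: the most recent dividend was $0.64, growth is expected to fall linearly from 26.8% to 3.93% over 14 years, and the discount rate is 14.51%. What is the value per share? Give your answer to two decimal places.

$15.97

H-model: P₀ = D₀[(1+g_L) + H(g_S−g_L)]/(r−g_L), with H = 14/2 = 7.
P₀ = 0.64 × [(1+0.0393) + 7×(0.268−0.0393)] / (0.1451−0.0393)
   = 0.64 × 2.6402 / 0.1058 = 15.9710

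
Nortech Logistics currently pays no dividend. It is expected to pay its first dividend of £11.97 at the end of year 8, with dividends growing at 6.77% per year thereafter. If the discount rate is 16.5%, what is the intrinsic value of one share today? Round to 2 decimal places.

£42.24

Deferred-dividend DDM. At t=7 the remaining stream is a growing perpetuity with first payment D_8 = 11.97.
V_7 = D_8/(r−g) = 11.97/(0.165−0.0677) = 123.0216
P₀ = V_7/(1+r)^7 = 123.0216/(1+0.165)^7 = 42.2377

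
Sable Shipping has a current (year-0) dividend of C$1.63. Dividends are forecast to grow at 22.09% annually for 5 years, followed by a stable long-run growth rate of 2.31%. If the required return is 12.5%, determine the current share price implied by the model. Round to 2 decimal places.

C$35.12

Two-stage DDM. Project D₁…D_5 at 0.2209, terminal growth 0.0231, discount at r = 0.125.
D_1 = 1.9901
D_2 = 2.4297
D_3 = 2.9664
D_4 = 3.6217
D_5 = 4.4217
Terminal value at t=5: TV = D_6/(r−g) = 4.5238/(0.125−0.0231) = 44.3948
P₀ = 1.9901/(1+0.125)^1 + 2.4297/(1+0.125)^2 + 2.9664/(1+0.125)^3 + 3.6217/(1+0.125)^4 + 4.4217/(1+0.125)^5 + 44.3948/(1+0.125)^5 = 35.1227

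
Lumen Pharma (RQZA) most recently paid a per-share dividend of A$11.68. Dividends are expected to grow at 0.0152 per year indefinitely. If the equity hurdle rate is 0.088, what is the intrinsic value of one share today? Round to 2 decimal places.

Gordon growth model: P₀ = D₁/(r − g). D₁ = 11.68 × (1 + 0.0152) = 11.8575.
P₀ = 11.8575 / (0.088 − 0.0152) = 11.8575 / 0.0728 = 162.8782

A$162.88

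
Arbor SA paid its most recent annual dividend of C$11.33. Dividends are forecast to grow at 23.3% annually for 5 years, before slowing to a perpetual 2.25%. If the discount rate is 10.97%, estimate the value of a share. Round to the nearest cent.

Two-stage DDM. Project D₁…D_5 at 0.233, terminal growth 0.0225, discount at r = 0.1097.
D_1 = 13.9699
D_2 = 17.2249
D_3 = 21.2383
D_4 = 26.1868
D_5 = 32.2883
Terminal value at t=5: TV = D_6/(r−g) = 33.0148/(0.1097−0.0225) = 378.6100
P₀ = 13.9699/(1+0.1097)^1 + 17.2249/(1+0.1097)^2 + 21.2383/(1+0.1097)^3 + 26.1868/(1+0.1097)^4 + 32.2883/(1+0.1097)^5 + 378.6100/(1+0.1097)^5 = 303.5651

C$303.57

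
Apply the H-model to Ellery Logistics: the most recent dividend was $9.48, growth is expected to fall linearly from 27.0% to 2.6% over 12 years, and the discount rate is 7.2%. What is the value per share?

H-model: P₀ = D₀[(1+g_L) + H(g_S−g_L)]/(r−g_L), with H = 12/2 = 6.
P₀ = 9.48 × [(1+0.026) + 6×(0.27−0.026)] / (0.072−0.026)
   = 9.48 × 2.4900 / 0.046 = 513.1565

$513.16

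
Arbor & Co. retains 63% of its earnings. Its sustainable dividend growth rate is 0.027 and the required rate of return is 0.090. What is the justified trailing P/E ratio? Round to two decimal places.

6.03

Payout ratio b = 1 − 0.63 = 0.37.
Justified trailing P/E = b(1+g)/(r−g) = 0.37×(1+0.027)/(0.09−0.027) = 6.0316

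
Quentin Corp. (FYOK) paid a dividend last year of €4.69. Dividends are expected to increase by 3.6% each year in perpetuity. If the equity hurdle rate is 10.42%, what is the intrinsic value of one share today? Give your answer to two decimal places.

Gordon growth model: P₀ = D₁/(r − g). D₁ = 4.69 × (1 + 0.036) = 4.8588.
P₀ = 4.8588 / (0.1042 − 0.036) = 4.8588 / 0.0682 = 71.2440

€71.24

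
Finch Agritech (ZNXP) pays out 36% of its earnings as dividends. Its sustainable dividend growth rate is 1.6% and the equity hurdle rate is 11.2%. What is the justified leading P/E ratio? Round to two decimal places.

3.75

Justified leading P/E = b/(r−g) = 0.36/(0.112−0.016) = 3.7500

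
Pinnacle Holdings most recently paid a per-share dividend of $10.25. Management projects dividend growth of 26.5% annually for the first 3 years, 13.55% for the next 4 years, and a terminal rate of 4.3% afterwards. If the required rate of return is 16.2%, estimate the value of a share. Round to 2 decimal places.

$192.17

Three-stage DDM. Project D₁…D_7; terminal Gordon value at t=7 with g = 0.043; discount at r = 0.162.
D_1 = 12.9663
D_2 = 16.4023
D_3 = 20.7489
D_4 = 23.5604
D_5 = 26.7528
D_6 = 30.3778
D_7 = 34.4940
TV_7 = 35.9773/(0.162−0.043) = 302.3301
P₀ = Σ Dₜ/(1+r)ᵗ + TV_7/(1+r)^7 = 192.1716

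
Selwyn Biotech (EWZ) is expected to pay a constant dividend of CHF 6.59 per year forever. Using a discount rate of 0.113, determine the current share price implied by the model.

CHF 58.32

Zero-growth DDM (perpetuity): P₀ = D/r = 6.59 / 0.113 = 58.3186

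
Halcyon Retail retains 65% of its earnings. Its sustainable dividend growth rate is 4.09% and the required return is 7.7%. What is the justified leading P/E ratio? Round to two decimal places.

9.70

Payout ratio b = 1 − 0.65 = 0.35.
Justified leading P/E = b/(r−g) = 0.35/(0.077−0.0409) = 9.6953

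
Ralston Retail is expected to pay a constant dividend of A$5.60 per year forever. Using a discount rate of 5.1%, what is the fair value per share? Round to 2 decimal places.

A$109.80

Zero-growth DDM (perpetuity): P₀ = D/r = 5.60 / 0.051 = 109.8039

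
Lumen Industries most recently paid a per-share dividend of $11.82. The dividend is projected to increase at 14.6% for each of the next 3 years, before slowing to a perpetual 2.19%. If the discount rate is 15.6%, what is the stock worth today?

Two-stage DDM. Project D₁…D_3 at 0.146, terminal growth 0.0219, discount at r = 0.156.
D_1 = 13.5457
D_2 = 15.5234
D_3 = 17.7898
Terminal value at t=3: TV = D_4/(r−g) = 18.1794/(0.156−0.0219) = 135.5661
P₀ = 13.5457/(1+0.156)^1 + 15.5234/(1+0.156)^2 + 17.7898/(1+0.156)^3 + 135.5661/(1+0.156)^3 = 122.6062

$122.61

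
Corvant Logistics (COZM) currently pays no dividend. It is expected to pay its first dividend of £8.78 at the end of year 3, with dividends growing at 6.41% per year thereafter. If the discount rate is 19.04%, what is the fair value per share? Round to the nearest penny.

Deferred-dividend DDM. At t=2 the remaining stream is a growing perpetuity with first payment D_3 = 8.78.
V_2 = D_3/(r−g) = 8.78/(0.1904−0.0641) = 69.5170
P₀ = V_2/(1+r)^2 = 69.5170/(1+0.1904)^2 = 49.0575

£49.06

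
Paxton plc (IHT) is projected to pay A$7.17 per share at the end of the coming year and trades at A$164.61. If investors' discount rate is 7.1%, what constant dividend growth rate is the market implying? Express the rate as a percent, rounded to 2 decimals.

2.74%

From P₀ = D₁/(r − g), the implied growth is g = r − D₁/P₀.
g = 0.071 − 7.17/164.61 = 0.071 − 0.04356 = 0.02744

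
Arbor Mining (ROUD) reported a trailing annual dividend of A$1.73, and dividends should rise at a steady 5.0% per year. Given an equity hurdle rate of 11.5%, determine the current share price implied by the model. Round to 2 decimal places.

A$27.95

Gordon growth model: P₀ = D₁/(r − g). D₁ = 1.73 × (1 + 0.05) = 1.8165.
P₀ = 1.8165 / (0.115 − 0.05) = 1.8165 / 0.065 = 27.9462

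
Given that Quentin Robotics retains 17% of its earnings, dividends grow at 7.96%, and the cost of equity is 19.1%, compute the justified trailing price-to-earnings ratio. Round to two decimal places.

Payout ratio b = 1 − 0.17 = 0.83.
Justified trailing P/E = b(1+g)/(r−g) = 0.83×(1+0.0796)/(0.191−0.0796) = 8.0437

8.04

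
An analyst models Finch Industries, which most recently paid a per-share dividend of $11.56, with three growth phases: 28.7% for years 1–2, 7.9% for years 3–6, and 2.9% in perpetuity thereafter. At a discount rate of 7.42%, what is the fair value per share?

Three-stage DDM. Project D₁…D_6; terminal Gordon value at t=6 with g = 0.029; discount at r = 0.0742.
D_1 = 14.8777
D_2 = 19.1476
D_3 = 20.6603
D_4 = 22.2925
D_5 = 24.0536
D_6 = 25.9538
TV_6 = 26.7064/(0.0742−0.029) = 590.8506
P₀ = Σ Dₜ/(1+r)ᵗ + TV_6/(1+r)^6 = 482.1260

$482.13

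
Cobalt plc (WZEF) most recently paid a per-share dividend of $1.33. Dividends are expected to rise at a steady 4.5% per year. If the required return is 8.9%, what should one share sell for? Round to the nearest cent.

Gordon growth model: P₀ = D₁/(r − g). D₁ = 1.33 × (1 + 0.045) = 1.3899.
P₀ = 1.3899 / (0.089 − 0.045) = 1.3899 / 0.044 = 31.5875

$31.59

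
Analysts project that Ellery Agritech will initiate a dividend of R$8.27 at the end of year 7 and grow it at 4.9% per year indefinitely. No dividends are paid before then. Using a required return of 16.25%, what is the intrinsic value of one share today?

Deferred-dividend DDM. At t=6 the remaining stream is a growing perpetuity with first payment D_7 = 8.27.
V_6 = D_7/(r−g) = 8.27/(0.1625−0.049) = 72.8634
P₀ = V_6/(1+r)^6 = 72.8634/(1+0.1625)^6 = 29.5224

R$29.52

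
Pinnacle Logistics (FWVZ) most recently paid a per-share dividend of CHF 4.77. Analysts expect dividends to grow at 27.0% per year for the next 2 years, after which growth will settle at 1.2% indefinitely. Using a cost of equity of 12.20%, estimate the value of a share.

Two-stage DDM. Project D₁…D_2 at 0.27, terminal growth 0.012, discount at r = 0.122.
D_1 = 6.0579
D_2 = 7.6935
Terminal value at t=2: TV = D_3/(r−g) = 7.7859/(0.122−0.012) = 70.7805
P₀ = 6.0579/(1+0.122)^1 + 7.6935/(1+0.122)^2 + 70.7805/(1+0.122)^2 = 67.7354

CHF 67.74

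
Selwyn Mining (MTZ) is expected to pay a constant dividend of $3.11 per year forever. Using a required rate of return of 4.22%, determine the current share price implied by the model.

$73.70

Zero-growth DDM (perpetuity): P₀ = D/r = 3.11 / 0.0422 = 73.6967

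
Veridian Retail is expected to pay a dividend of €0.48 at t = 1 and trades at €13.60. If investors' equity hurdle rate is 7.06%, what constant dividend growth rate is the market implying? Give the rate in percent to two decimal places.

From P₀ = D₁/(r − g), the implied growth is g = r − D₁/P₀.
g = 0.0706 − 0.48/13.60 = 0.0706 − 0.03529 = 0.03531

3.53%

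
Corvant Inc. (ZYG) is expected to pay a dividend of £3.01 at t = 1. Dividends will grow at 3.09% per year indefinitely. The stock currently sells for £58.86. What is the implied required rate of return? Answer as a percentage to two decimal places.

8.20%

Rearranging the constant-growth DDM: r = D₁/P₀ + g.
r = 3.0100 / 58.86 + 0.0309 = 0.05114 + 0.0309 = 0.08204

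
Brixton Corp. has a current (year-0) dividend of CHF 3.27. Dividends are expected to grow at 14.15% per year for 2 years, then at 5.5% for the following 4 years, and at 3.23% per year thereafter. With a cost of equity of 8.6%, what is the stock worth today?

Three-stage DDM. Project D₁…D_6; terminal Gordon value at t=6 with g = 0.0323; discount at r = 0.086.
D_1 = 3.7327
D_2 = 4.2609
D_3 = 4.4952
D_4 = 4.7425
D_5 = 5.0033
D_6 = 5.2785
TV_6 = 5.4490/(0.086−0.0323) = 101.4708
P₀ = Σ Dₜ/(1+r)ᵗ + TV_6/(1+r)^6 = 82.3519

CHF 82.35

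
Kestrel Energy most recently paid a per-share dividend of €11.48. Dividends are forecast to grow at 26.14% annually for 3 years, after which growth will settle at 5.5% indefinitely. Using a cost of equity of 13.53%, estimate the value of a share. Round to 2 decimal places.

€249.55

Two-stage DDM. Project D₁…D_3 at 0.2614, terminal growth 0.055, discount at r = 0.1353.
D_1 = 14.4809
D_2 = 18.2662
D_3 = 23.0409
Terminal value at t=3: TV = D_4/(r−g) = 24.3082/(0.1353−0.055) = 302.7173
P₀ = 14.4809/(1+0.1353)^1 + 18.2662/(1+0.1353)^2 + 23.0409/(1+0.1353)^3 + 302.7173/(1+0.1353)^3 = 249.5466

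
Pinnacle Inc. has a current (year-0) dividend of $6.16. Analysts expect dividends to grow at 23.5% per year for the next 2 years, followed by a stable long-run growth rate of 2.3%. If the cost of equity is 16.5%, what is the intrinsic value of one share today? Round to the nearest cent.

Two-stage DDM. Project D₁…D_2 at 0.235, terminal growth 0.023, discount at r = 0.165.
D_1 = 7.6076
D_2 = 9.3954
Terminal value at t=2: TV = D_3/(r−g) = 9.6115/(0.165−0.023) = 67.6865
P₀ = 7.6076/(1+0.165)^1 + 9.3954/(1+0.165)^2 + 67.6865/(1+0.165)^2 = 63.3239

$63.32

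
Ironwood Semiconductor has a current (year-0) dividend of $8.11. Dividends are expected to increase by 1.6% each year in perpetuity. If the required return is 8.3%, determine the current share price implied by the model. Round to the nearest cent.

$122.98

Gordon growth model: P₀ = D₁/(r − g). D₁ = 8.11 × (1 + 0.016) = 8.2398.
P₀ = 8.2398 / (0.083 − 0.016) = 8.2398 / 0.067 = 122.9815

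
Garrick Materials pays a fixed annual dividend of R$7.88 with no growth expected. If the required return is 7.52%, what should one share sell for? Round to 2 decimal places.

Zero-growth DDM (perpetuity): P₀ = D/r = 7.88 / 0.0752 = 104.7872

R$104.79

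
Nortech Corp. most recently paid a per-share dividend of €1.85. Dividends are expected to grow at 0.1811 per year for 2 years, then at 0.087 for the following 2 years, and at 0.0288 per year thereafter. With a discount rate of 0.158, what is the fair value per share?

€20.82

Three-stage DDM. Project D₁…D_4; terminal Gordon value at t=4 with g = 0.0288; discount at r = 0.158.
D_1 = 2.1850
D_2 = 2.5807
D_3 = 2.8053
D_4 = 3.0493
TV_4 = 3.1371/(0.158−0.0288) = 24.2813
P₀ = Σ Dₜ/(1+r)ᵗ + TV_4/(1+r)^4 = 20.8170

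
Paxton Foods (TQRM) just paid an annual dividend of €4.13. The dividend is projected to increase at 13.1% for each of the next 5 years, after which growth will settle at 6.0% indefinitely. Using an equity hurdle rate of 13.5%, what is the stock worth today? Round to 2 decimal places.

Two-stage DDM. Project D₁…D_5 at 0.131, terminal growth 0.06, discount at r = 0.135.
D_1 = 4.6710
D_2 = 5.2829
D_3 = 5.9750
D_4 = 6.7577
D_5 = 7.6430
Terminal value at t=5: TV = D_6/(r−g) = 8.1016/(0.135−0.06) = 108.0209
P₀ = 4.6710/(1+0.135)^1 + 5.2829/(1+0.135)^2 + 5.9750/(1+0.135)^3 + 6.7577/(1+0.135)^4 + 7.6430/(1+0.135)^5 + 108.0209/(1+0.135)^5 = 77.7820

€77.78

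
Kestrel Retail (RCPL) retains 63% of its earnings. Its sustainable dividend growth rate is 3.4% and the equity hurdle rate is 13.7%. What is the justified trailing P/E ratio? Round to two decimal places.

Payout ratio b = 1 − 0.63 = 0.37.
Justified trailing P/E = b(1+g)/(r−g) = 0.37×(1+0.034)/(0.137−0.034) = 3.7144

3.71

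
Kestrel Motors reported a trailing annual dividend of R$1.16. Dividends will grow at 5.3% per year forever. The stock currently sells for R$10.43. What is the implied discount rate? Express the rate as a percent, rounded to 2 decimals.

17.01%

Rearranging the constant-growth DDM: r = D₁/P₀ + g.
D₁ = 1.16 × (1 + 0.053) = 1.2215.
r = 1.2215 / 10.43 + 0.053 = 0.11711 + 0.053 = 0.17011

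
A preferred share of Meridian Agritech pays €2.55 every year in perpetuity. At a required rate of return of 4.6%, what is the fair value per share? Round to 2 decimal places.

€55.43

Zero-growth DDM (perpetuity): P₀ = D/r = 2.55 / 0.046 = 55.4348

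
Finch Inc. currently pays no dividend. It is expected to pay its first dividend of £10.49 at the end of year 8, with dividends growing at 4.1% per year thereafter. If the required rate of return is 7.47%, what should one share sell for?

Deferred-dividend DDM. At t=7 the remaining stream is a growing perpetuity with first payment D_8 = 10.49.
V_7 = D_8/(r−g) = 10.49/(0.0747−0.041) = 311.2760
P₀ = V_7/(1+r)^7 = 311.2760/(1+0.0747)^7 = 187.9900

£187.99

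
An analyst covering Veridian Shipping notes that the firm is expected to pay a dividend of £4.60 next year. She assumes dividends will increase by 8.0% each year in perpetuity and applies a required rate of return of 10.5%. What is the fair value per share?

£184.00

Gordon growth model: P₀ = D₁/(r − g), with D₁ = 4.60 given directly.
P₀ = 4.6000 / (0.105 − 0.08) = 4.6000 / 0.025 = 184.0000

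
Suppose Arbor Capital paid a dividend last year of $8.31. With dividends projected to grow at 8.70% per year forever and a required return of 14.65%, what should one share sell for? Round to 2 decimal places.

$151.81

Gordon growth model: P₀ = D₁/(r − g). D₁ = 8.31 × (1 + 0.087) = 9.0330.
P₀ = 9.0330 / (0.1465 − 0.087) = 9.0330 / 0.0595 = 151.8146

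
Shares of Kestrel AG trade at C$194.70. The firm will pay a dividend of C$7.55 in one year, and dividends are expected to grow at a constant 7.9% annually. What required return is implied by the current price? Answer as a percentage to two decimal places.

Rearranging the constant-growth DDM: r = D₁/P₀ + g.
r = 7.5500 / 194.70 + 0.079 = 0.03878 + 0.079 = 0.11778

11.78%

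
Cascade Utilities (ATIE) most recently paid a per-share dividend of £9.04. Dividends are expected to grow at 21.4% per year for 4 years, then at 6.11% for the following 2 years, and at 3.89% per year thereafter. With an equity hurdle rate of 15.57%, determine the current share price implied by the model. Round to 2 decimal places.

£142.87

Three-stage DDM. Project D₁…D_6; terminal Gordon value at t=6 with g = 0.0389; discount at r = 0.1557.
D_1 = 10.9746
D_2 = 13.3231
D_3 = 16.1743
D_4 = 19.6356
D_5 = 20.8353
D_6 = 22.1083
TV_6 = 22.9683/(0.1557−0.0389) = 196.6467
P₀ = Σ Dₜ/(1+r)ᵗ + TV_6/(1+r)^6 = 142.8715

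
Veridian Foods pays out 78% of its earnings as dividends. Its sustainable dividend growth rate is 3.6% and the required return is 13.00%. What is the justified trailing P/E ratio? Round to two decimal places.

Justified trailing P/E = b(1+g)/(r−g) = 0.78×(1+0.036)/(0.13−0.036) = 8.5966

8.60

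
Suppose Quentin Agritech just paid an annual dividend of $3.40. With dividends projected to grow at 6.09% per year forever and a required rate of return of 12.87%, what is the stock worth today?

Gordon growth model: P₀ = D₁/(r − g). D₁ = 3.40 × (1 + 0.0609) = 3.6071.
P₀ = 3.6071 / (0.1287 − 0.0609) = 3.6071 / 0.0678 = 53.2015

$53.20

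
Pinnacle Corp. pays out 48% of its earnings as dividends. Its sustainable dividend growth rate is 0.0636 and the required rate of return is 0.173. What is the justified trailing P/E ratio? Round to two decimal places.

Justified trailing P/E = b(1+g)/(r−g) = 0.48×(1+0.0636)/(0.173−0.0636) = 4.6666

4.67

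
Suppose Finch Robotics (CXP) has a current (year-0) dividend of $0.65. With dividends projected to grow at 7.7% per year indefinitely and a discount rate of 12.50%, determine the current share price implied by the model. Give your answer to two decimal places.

$14.58

Gordon growth model: P₀ = D₁/(r − g). D₁ = 0.65 × (1 + 0.077) = 0.7000.
P₀ = 0.7000 / (0.125 − 0.077) = 0.7000 / 0.048 = 14.5844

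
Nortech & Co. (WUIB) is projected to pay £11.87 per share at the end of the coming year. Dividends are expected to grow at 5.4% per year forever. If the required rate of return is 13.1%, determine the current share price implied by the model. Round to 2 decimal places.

£154.16

Gordon growth model: P₀ = D₁/(r − g), with D₁ = 11.87 given directly.
P₀ = 11.8700 / (0.131 − 0.054) = 11.8700 / 0.077 = 154.1558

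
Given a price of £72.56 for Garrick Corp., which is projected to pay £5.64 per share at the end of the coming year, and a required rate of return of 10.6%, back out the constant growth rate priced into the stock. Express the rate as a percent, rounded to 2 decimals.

From P₀ = D₁/(r − g), the implied growth is g = r − D₁/P₀.
g = 0.106 − 5.64/72.56 = 0.106 − 0.07773 = 0.02827

2.83%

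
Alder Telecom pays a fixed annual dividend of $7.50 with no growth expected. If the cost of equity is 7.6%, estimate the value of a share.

Zero-growth DDM (perpetuity): P₀ = D/r = 7.50 / 0.076 = 98.6842

$98.68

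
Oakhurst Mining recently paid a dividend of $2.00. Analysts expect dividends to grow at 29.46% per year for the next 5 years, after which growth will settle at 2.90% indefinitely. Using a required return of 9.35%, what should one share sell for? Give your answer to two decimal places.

Two-stage DDM. Project D₁…D_5 at 0.2946, terminal growth 0.029, discount at r = 0.0935.
D_1 = 2.5892
D_2 = 3.3520
D_3 = 4.3395
D_4 = 5.6179
D_5 = 7.2729
Terminal value at t=5: TV = D_6/(r−g) = 7.4838/(0.0935−0.029) = 116.0282
P₀ = 2.5892/(1+0.0935)^1 + 3.3520/(1+0.0935)^2 + 4.3395/(1+0.0935)^3 + 5.6179/(1+0.0935)^4 + 7.2729/(1+0.0935)^5 + 116.0282/(1+0.0935)^5 = 91.2820

$91.28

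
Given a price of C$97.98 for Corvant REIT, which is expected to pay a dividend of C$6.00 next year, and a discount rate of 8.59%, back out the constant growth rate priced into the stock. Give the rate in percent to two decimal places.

2.47%

From P₀ = D₁/(r − g), the implied growth is g = r − D₁/P₀.
g = 0.0859 − 6.00/97.98 = 0.0859 − 0.06124 = 0.02466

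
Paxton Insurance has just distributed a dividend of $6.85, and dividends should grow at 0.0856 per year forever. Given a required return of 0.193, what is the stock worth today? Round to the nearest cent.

Gordon growth model: P₀ = D₁/(r − g). D₁ = 6.85 × (1 + 0.0856) = 7.4364.
P₀ = 7.4364 / (0.193 − 0.0856) = 7.4364 / 0.1074 = 69.2399

$69.24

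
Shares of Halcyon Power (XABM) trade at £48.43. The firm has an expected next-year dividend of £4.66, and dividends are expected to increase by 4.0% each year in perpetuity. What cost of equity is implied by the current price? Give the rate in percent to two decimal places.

13.62%

Rearranging the constant-growth DDM: r = D₁/P₀ + g.
r = 4.6600 / 48.43 + 0.04 = 0.09622 + 0.04 = 0.13622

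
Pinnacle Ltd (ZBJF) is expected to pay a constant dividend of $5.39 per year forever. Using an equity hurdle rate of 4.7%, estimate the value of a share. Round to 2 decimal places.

Zero-growth DDM (perpetuity): P₀ = D/r = 5.39 / 0.047 = 114.6809

$114.68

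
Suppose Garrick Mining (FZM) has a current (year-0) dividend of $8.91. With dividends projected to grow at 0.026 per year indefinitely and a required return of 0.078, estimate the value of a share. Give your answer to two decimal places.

Gordon growth model: P₀ = D₁/(r − g). D₁ = 8.91 × (1 + 0.026) = 9.1417.
P₀ = 9.1417 / (0.078 − 0.026) = 9.1417 / 0.052 = 175.8012

$175.80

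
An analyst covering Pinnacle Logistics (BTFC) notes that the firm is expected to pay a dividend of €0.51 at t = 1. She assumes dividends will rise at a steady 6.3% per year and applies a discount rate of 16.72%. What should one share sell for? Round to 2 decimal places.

€4.89

Gordon growth model: P₀ = D₁/(r − g), with D₁ = 0.51 given directly.
P₀ = 0.5100 / (0.1672 − 0.063) = 0.5100 / 0.1042 = 4.8944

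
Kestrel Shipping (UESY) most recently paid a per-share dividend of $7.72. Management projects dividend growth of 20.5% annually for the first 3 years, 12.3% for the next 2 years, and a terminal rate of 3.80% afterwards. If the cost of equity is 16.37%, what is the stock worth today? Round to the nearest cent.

Three-stage DDM. Project D₁…D_5; terminal Gordon value at t=5 with g = 0.038; discount at r = 0.1637.
D_1 = 9.3026
D_2 = 11.2096
D_3 = 13.5076
D_4 = 15.1690
D_5 = 17.0348
TV_5 = 17.6822/(0.1637−0.038) = 140.6695
P₀ = Σ Dₜ/(1+r)ᵗ + TV_5/(1+r)^5 = 107.0138

$107.01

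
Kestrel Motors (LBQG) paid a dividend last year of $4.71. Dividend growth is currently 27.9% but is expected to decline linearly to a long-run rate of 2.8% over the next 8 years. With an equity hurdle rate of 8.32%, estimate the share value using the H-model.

H-model: P₀ = D₀[(1+g_L) + H(g_S−g_L)]/(r−g_L), with H = 8/2 = 4.
P₀ = 4.71 × [(1+0.028) + 4×(0.279−0.028)] / (0.0832−0.028)
   = 4.71 × 2.0320 / 0.0552 = 173.3826

$173.38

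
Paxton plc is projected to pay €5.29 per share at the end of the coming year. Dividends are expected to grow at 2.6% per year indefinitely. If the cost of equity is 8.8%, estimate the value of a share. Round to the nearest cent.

€85.32

Gordon growth model: P₀ = D₁/(r − g), with D₁ = 5.29 given directly.
P₀ = 5.2900 / (0.088 − 0.026) = 5.2900 / 0.062 = 85.3226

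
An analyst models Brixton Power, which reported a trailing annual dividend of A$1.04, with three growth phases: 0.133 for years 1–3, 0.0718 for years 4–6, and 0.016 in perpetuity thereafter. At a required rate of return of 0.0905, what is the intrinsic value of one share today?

Three-stage DDM. Project D₁…D_6; terminal Gordon value at t=6 with g = 0.016; discount at r = 0.0905.
D_1 = 1.1783
D_2 = 1.3350
D_3 = 1.5126
D_4 = 1.6212
D_5 = 1.7376
D_6 = 1.8624
TV_6 = 1.8922/(0.0905−0.016) = 25.3981
P₀ = Σ Dₜ/(1+r)ᵗ + TV_6/(1+r)^6 = 21.8526

A$21.85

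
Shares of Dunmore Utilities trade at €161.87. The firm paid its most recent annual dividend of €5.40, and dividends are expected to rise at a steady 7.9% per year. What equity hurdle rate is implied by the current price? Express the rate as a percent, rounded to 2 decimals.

Rearranging the constant-growth DDM: r = D₁/P₀ + g.
D₁ = 5.40 × (1 + 0.079) = 5.8266.
r = 5.8266 / 161.87 + 0.079 = 0.03600 + 0.079 = 0.11500

11.50%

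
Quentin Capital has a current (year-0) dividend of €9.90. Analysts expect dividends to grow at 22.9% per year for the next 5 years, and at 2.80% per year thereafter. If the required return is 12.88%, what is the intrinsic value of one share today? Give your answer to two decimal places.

€218.82

Two-stage DDM. Project D₁…D_5 at 0.229, terminal growth 0.028, discount at r = 0.1288.
D_1 = 12.1671
D_2 = 14.9534
D_3 = 18.3777
D_4 = 22.5862
D_5 = 27.7584
Terminal value at t=5: TV = D_6/(r−g) = 28.5356/(0.1288−0.028) = 283.0917
P₀ = 12.1671/(1+0.1288)^1 + 14.9534/(1+0.1288)^2 + 18.3777/(1+0.1288)^3 + 22.5862/(1+0.1288)^4 + 27.7584/(1+0.1288)^5 + 283.0917/(1+0.1288)^5 = 218.8189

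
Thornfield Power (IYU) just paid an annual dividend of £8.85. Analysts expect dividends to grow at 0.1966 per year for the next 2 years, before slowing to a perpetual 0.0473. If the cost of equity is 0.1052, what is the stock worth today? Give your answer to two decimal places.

£207.61

Two-stage DDM. Project D₁…D_2 at 0.1966, terminal growth 0.0473, discount at r = 0.1052.
D_1 = 10.5899
D_2 = 12.6719
Terminal value at t=2: TV = D_3/(r−g) = 13.2713/(0.1052−0.0473) = 229.2101
P₀ = 10.5899/(1+0.1052)^1 + 12.6719/(1+0.1052)^2 + 229.2101/(1+0.1052)^2 = 207.6077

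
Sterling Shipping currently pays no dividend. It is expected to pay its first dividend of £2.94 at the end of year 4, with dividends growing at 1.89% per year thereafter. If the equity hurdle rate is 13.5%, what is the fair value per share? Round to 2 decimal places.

£17.32

Deferred-dividend DDM. At t=3 the remaining stream is a growing perpetuity with first payment D_4 = 2.94.
V_3 = D_4/(r−g) = 2.94/(0.135−0.0189) = 25.3230
P₀ = V_3/(1+r)^3 = 25.3230/(1+0.135)^3 = 17.3192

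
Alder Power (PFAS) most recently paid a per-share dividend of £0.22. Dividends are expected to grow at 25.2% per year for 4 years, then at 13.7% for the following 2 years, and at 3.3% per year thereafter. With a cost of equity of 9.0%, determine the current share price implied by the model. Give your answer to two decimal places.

Three-stage DDM. Project D₁…D_6; terminal Gordon value at t=6 with g = 0.033; discount at r = 0.09.
D_1 = 0.2754
D_2 = 0.3449
D_3 = 0.4318
D_4 = 0.5406
D_5 = 0.6146
D_6 = 0.6988
TV_6 = 0.7219/(0.09−0.033) = 12.6645
P₀ = Σ Dₜ/(1+r)ᵗ + TV_6/(1+r)^6 = 9.6268

£9.63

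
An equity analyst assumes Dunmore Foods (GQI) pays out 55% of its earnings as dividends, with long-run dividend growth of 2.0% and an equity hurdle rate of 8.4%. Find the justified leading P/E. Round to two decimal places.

Justified leading P/E = b/(r−g) = 0.55/(0.084−0.02) = 8.5938

8.59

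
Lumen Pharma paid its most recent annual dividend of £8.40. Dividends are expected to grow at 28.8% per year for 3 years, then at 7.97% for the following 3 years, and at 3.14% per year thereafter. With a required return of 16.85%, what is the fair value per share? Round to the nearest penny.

Three-stage DDM. Project D₁…D_6; terminal Gordon value at t=6 with g = 0.0314; discount at r = 0.1685.
D_1 = 10.8192
D_2 = 13.9351
D_3 = 17.9484
D_4 = 19.3789
D_5 = 20.9234
D_6 = 22.5910
TV_6 = 23.3004/(0.1685−0.0314) = 169.9518
P₀ = Σ Dₜ/(1+r)ᵗ + TV_6/(1+r)^6 = 126.3549

£126.35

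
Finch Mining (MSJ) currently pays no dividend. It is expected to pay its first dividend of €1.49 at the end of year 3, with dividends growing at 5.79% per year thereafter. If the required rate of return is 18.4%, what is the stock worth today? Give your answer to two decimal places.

Deferred-dividend DDM. At t=2 the remaining stream is a growing perpetuity with first payment D_3 = 1.49.
V_2 = D_3/(r−g) = 1.49/(0.184−0.0579) = 11.8160
P₀ = V_2/(1+r)^2 = 11.8160/(1+0.184)^2 = 8.4288

€8.43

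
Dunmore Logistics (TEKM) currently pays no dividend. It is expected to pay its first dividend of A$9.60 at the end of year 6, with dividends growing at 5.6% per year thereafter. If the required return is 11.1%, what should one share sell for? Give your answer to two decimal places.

A$103.12

Deferred-dividend DDM. At t=5 the remaining stream is a growing perpetuity with first payment D_6 = 9.60.
V_5 = D_6/(r−g) = 9.60/(0.111−0.056) = 174.5455
P₀ = V_5/(1+r)^5 = 174.5455/(1+0.111)^5 = 103.1189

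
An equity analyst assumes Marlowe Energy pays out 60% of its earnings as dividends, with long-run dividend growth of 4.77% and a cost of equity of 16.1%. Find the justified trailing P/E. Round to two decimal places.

5.55

Justified trailing P/E = b(1+g)/(r−g) = 0.60×(1+0.0477)/(0.161−0.0477) = 5.5483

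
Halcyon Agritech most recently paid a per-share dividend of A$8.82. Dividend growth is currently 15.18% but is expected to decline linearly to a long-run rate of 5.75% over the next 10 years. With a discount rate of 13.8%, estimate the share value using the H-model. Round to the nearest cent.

A$167.53

H-model: P₀ = D₀[(1+g_L) + H(g_S−g_L)]/(r−g_L), with H = 10/2 = 5.
P₀ = 8.82 × [(1+0.0575) + 5×(0.1518−0.0575)] / (0.138−0.0575)
   = 8.82 × 1.5290 / 0.0805 = 167.5252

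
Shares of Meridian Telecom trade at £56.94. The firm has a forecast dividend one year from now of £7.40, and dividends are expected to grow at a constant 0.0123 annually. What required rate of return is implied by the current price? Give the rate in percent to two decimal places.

Rearranging the constant-growth DDM: r = D₁/P₀ + g.
r = 7.4000 / 56.94 + 0.0123 = 0.12996 + 0.0123 = 0.14226

14.23%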